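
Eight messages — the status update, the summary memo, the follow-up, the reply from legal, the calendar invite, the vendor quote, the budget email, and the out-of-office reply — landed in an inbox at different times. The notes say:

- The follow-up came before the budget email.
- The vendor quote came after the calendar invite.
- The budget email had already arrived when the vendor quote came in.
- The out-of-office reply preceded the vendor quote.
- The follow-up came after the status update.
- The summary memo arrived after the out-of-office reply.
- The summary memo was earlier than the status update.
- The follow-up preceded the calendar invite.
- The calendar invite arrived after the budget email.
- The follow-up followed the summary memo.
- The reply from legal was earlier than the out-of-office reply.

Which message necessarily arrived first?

The reply from legal has a chain of constraints placing it before every other message, so the reply from legal must be first.

the reply from legal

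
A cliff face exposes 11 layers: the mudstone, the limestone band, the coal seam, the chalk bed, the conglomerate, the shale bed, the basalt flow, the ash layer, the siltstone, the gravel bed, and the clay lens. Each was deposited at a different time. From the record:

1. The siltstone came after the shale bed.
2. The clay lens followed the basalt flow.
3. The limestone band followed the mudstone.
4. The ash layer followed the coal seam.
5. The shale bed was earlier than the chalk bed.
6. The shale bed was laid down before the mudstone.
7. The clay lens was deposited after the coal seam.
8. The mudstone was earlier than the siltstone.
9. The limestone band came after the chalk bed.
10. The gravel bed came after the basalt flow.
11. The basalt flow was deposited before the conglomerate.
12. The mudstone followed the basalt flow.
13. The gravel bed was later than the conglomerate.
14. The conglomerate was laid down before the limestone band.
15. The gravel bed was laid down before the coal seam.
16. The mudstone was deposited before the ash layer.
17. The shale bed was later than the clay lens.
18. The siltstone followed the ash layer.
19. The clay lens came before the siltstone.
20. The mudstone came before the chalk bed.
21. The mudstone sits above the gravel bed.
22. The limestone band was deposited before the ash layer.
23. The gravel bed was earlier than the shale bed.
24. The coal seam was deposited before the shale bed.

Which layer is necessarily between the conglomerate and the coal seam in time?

the gravel bed

Tracing the constraints gives the conglomerate → the gravel bed → the coal seam, so the gravel bed sits after the conglomerate and before the coal seam.
No other layer is forced both after the conglomerate and before the coal seam.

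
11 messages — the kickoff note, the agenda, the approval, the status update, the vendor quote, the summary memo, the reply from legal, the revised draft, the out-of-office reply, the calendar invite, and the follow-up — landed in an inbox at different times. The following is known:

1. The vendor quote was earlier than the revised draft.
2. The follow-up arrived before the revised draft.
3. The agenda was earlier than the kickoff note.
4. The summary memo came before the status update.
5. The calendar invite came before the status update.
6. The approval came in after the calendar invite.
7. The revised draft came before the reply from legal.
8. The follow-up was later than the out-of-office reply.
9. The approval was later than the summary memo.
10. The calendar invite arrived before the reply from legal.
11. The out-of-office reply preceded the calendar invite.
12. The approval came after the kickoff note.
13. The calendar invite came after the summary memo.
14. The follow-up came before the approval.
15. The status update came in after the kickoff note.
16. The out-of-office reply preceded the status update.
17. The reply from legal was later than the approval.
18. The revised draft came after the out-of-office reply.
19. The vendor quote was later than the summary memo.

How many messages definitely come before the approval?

Directly stated before the approval: the calendar invite, the follow-up, the kickoff note, and the summary memo.
The agenda reaches the approval via the agenda → the kickoff note → the approval.
The out-of-office reply reaches the approval via the out-of-office reply → the follow-up → the approval.
No chain forces the revised draft (or any of the others) ahead of the approval.
That's the agenda, the calendar invite, the follow-up, the kickoff note, the out-of-office reply, and the summary memo — 6 in all.

6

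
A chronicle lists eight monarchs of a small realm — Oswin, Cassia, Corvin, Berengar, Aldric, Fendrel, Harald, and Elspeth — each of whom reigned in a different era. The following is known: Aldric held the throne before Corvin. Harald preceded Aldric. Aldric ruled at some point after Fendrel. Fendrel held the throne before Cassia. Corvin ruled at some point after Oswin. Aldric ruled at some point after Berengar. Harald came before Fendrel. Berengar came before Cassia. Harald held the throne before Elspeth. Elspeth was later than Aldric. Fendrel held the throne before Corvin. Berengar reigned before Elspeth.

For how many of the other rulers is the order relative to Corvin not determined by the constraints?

Forced before Corvin: Aldric, Berengar, Fendrel, Harald, and Oswin.
That leaves Cassia and Elspeth with no forced order relative to Corvin — 2.

2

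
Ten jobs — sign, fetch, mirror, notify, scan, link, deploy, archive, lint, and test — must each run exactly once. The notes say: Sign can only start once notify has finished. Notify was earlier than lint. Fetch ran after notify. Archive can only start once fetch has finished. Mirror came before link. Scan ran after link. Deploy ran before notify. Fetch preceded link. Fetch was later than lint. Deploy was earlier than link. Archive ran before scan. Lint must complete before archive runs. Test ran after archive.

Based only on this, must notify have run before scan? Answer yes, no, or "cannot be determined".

yes

Chain the constraints: notify → lint → archive → scan. Each link is directly stated, so notify comes before scan.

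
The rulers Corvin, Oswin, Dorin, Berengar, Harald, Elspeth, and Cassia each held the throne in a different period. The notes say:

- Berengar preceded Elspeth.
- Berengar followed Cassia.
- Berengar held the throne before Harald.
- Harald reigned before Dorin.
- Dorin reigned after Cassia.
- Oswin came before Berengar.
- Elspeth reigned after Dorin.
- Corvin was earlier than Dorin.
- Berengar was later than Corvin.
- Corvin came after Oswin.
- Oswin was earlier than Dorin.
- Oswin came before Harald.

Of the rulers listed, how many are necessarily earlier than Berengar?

Directly stated before Berengar: Cassia, Corvin, and Oswin.
No chain forces Elspeth (or any of the others) ahead of Berengar.
That's Cassia, Corvin, and Oswin — 3 in all.

3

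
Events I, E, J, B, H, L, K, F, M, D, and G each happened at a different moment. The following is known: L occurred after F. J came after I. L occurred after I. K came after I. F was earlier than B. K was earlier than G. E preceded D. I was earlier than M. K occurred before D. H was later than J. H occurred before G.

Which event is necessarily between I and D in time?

Tracing the constraints gives I → K → D, so K sits after I and before D.
No other event is forced both after I and before D.

K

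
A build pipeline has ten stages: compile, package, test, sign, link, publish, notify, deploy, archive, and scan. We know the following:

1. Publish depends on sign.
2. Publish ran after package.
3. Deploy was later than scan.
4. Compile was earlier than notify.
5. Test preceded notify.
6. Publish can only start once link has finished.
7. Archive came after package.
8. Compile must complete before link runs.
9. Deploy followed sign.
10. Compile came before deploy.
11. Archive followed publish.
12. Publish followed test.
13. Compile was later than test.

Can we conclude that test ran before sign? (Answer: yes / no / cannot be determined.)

cannot be determined

No chain of stated constraints runs from test to sign, and none runs from sign to test either.
So the relative order of test and sign is not fixed by the given facts.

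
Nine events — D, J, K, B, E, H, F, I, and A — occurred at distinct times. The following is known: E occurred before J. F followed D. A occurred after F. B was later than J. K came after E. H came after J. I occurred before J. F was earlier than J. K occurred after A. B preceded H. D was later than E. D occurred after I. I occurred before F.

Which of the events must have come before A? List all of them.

D, E, F, I

Directly stated before A: F.
D reaches A via D → F → A.
E reaches A via E → D → F → A.
I reaches A via I → F → A.
No chain forces J (or any of the others) ahead of A.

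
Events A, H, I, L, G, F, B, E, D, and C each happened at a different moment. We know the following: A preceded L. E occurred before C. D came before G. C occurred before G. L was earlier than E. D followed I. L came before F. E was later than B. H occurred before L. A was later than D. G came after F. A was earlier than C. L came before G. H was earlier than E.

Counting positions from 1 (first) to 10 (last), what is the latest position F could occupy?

9

F must come before G — 1 event forced after it.
Everything else can be placed before F in some valid order, so F can sit as late as position 10 − 1 = 9.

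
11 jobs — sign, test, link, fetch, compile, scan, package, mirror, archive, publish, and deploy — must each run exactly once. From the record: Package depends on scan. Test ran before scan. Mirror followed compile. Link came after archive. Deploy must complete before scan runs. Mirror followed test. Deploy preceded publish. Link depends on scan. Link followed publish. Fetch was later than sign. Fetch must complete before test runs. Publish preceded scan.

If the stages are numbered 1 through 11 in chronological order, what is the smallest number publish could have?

Deploy must come before publish — 1 forced predecessor.
Nothing else is forced ahead of publish, so its earliest slot is position 1 + 1 = 2.

2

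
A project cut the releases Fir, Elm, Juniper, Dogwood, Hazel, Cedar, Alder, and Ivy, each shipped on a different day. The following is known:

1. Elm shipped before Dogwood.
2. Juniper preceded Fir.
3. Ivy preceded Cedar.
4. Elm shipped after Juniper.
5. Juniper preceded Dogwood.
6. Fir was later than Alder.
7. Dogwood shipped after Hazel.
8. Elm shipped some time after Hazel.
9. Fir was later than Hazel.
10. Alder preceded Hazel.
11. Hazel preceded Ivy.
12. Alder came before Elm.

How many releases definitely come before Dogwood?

4

Directly stated before Dogwood: Elm, Hazel, and Juniper.
Alder reaches Dogwood via Alder → Hazel → Dogwood.
No chain forces Ivy (or any of the others) ahead of Dogwood.
That's Alder, Elm, Hazel, and Juniper — 4 in all.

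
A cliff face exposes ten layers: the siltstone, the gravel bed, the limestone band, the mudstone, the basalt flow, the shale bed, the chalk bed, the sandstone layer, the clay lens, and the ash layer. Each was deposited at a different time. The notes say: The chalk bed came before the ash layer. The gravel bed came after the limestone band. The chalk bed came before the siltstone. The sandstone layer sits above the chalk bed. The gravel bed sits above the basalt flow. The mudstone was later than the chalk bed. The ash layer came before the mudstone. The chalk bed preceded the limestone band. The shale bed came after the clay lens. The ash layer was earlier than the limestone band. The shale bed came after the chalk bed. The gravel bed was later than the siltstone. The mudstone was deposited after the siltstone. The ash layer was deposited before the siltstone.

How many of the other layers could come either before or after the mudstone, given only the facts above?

Forced before the mudstone: the ash layer, the chalk bed, and the siltstone.
That leaves the basalt flow, the clay lens, the gravel bed, the limestone band, the sandstone layer, and the shale bed with no forced order relative to the mudstone — 6.

6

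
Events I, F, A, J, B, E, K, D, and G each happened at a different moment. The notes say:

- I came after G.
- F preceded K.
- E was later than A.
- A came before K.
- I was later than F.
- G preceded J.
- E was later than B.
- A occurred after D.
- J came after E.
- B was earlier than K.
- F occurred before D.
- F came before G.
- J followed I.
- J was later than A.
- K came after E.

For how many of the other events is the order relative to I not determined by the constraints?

5

Forced before I: F and G; forced after I: J.
That leaves A, B, D, E, and K with no forced order relative to I — 5.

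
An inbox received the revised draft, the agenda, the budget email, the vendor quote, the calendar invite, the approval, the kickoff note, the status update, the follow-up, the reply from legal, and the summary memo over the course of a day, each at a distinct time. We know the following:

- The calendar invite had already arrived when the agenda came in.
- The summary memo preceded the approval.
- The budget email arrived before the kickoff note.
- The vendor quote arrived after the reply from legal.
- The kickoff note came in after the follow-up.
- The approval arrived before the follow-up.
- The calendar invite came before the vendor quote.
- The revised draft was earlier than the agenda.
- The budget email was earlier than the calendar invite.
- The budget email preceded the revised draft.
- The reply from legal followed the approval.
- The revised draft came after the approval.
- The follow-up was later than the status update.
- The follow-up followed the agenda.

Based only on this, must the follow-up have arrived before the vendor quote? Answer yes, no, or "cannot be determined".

No chain of stated constraints runs from the follow-up to the vendor quote, and none runs from the vendor quote to the follow-up either.
So the relative order of the follow-up and the vendor quote is not fixed by the given facts.

cannot be determined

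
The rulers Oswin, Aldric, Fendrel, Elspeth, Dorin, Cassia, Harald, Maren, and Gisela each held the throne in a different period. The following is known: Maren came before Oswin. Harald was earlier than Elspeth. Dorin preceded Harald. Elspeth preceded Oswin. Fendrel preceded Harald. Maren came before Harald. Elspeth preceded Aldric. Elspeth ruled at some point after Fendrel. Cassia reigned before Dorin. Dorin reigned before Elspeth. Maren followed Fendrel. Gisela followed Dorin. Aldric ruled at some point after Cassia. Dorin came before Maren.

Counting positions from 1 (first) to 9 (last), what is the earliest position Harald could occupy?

5

Cassia, Dorin, Fendrel, and Maren must all come before Harald — 4 forced predecessors.
Nothing else is forced ahead of Harald, so their earliest slot is position 4 + 1 = 5.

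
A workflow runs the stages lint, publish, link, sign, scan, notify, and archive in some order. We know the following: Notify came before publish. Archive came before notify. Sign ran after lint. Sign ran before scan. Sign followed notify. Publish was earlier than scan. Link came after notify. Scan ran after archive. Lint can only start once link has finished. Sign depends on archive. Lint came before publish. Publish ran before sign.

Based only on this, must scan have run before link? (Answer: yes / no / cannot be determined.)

no

Tracing the constraints gives link → lint → sign → scan, so link must come before scan.
That means scan cannot be before link.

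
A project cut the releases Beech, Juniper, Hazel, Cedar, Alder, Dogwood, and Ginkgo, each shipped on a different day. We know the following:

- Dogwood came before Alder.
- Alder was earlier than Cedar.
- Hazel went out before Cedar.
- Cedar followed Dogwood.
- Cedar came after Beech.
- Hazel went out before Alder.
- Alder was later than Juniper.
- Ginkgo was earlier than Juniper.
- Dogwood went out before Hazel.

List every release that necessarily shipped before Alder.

Dogwood, Ginkgo, Hazel, Juniper

Directly stated before Alder: Dogwood, Hazel, and Juniper.
Ginkgo reaches Alder via Ginkgo → Juniper → Alder.
No chain forces Cedar (or any of the others) ahead of Alder.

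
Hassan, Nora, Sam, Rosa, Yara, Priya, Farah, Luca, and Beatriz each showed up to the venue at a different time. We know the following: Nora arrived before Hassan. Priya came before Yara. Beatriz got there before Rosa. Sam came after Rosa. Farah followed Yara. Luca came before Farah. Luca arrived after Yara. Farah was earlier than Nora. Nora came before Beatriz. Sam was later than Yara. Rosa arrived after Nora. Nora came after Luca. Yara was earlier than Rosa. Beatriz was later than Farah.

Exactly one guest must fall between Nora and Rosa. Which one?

Beatriz

Tracing the constraints gives Nora → Beatriz → Rosa, so Beatriz sits after Nora and before Rosa.
No other guest is forced both after Nora and before Rosa.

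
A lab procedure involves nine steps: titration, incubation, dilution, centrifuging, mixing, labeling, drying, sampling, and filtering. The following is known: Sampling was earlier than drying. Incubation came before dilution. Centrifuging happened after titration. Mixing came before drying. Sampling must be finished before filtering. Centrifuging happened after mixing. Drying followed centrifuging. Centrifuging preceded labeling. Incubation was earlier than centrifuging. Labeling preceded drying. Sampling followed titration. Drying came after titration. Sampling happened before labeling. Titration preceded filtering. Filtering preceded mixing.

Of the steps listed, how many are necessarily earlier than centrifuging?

Directly stated before centrifuging: incubation, mixing, and titration.
Filtering reaches centrifuging via filtering → mixing → centrifuging.
Sampling reaches centrifuging via sampling → filtering → mixing → centrifuging.
No chain forces labeling (or any of the others) ahead of centrifuging.
That's filtering, incubation, mixing, sampling, and titration — 5 in all.

5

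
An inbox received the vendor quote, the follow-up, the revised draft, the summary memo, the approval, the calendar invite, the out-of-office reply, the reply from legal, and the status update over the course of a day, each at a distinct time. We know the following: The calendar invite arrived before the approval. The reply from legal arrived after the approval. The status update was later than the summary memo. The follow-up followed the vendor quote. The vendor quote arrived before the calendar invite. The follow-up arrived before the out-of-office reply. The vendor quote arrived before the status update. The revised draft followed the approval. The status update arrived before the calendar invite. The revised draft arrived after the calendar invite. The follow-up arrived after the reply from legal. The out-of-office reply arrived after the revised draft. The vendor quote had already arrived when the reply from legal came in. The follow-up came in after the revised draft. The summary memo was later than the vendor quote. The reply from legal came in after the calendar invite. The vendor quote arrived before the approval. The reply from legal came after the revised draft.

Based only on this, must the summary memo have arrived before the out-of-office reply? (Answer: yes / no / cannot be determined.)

yes

Chain the constraints: the summary memo → the status update → the calendar invite → the revised draft → the out-of-office reply. Each link is directly stated, so the summary memo comes before the out-of-office reply.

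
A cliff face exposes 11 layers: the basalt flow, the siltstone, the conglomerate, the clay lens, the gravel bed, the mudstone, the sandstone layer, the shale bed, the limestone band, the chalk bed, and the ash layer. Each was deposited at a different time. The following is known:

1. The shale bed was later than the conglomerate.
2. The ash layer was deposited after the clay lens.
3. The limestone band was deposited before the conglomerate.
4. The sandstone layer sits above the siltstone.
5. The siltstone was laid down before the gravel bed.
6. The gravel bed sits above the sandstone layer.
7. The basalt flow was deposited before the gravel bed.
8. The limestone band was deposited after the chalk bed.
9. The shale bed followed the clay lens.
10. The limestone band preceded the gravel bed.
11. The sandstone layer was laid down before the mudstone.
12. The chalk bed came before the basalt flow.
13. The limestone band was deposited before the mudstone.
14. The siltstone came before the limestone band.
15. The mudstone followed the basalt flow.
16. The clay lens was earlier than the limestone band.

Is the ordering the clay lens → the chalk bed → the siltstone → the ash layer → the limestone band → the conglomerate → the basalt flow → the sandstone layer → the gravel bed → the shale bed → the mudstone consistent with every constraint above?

yes

Check each stated constraint against the proposed order — e.g. the limestone band is ahead of the mudstone; the clay lens is ahead of the shale bed. Every pair is in the required order; nothing is violated.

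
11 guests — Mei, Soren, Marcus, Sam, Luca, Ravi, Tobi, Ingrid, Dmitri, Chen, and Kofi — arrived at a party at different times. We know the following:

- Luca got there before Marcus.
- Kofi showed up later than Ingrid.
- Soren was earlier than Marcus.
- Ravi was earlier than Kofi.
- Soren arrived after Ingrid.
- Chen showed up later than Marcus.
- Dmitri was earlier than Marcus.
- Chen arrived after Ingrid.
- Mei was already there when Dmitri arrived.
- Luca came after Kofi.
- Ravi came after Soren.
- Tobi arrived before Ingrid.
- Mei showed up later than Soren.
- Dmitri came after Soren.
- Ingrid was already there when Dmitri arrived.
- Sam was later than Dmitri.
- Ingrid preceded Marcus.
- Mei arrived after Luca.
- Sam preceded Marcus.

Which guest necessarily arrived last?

Chen

Every other guest has a chain of constraints placing them before Chen, so Chen is last.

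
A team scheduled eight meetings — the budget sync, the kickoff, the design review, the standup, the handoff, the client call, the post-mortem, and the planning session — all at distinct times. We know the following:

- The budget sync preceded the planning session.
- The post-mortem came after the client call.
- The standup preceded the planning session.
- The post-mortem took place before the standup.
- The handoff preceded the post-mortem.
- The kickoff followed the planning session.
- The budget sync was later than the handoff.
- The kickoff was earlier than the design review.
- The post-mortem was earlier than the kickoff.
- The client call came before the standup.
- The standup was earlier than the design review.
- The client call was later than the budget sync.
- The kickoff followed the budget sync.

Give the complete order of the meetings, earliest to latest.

The constraints fix every adjacent pair, so only one ordering works:
the handoff → the budget sync → the client call → the post-mortem → the standup → the planning session → the kickoff → the design review.

the handoff, the budget sync, the client call, the post-mortem, the standup, the planning session, the kickoff, the design review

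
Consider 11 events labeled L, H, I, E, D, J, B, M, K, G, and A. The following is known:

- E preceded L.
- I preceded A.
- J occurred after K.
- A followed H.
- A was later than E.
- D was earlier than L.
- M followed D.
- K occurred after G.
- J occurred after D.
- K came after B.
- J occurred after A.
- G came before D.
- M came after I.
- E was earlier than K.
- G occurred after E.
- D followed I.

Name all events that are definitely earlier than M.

Directly stated before M: D and I.
E reaches M via E → G → D → M.
G reaches M via G → D → M.

D, E, G, I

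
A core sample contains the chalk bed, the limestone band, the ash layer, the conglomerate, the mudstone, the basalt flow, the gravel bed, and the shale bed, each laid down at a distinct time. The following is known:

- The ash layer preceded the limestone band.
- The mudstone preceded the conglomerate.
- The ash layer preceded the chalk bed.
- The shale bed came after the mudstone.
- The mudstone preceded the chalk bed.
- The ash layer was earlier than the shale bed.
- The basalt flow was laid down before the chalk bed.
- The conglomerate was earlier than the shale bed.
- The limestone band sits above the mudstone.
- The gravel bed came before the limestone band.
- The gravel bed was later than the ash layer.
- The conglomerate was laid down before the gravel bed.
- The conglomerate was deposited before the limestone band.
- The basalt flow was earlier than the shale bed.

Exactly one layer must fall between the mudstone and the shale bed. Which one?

the conglomerate

Tracing the constraints gives the mudstone → the conglomerate → the shale bed, so the conglomerate sits after the mudstone and before the shale bed.
No other layer is forced both after the mudstone and before the shale bed.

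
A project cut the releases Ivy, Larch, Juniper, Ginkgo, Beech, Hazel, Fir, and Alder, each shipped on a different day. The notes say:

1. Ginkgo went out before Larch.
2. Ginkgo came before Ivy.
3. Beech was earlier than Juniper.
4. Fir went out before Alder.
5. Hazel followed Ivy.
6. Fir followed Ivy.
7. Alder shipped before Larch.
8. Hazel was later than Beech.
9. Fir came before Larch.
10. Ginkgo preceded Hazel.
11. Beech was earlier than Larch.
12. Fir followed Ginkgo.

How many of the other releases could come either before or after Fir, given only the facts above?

3

Forced before Fir: Ginkgo and Ivy; forced after Fir: Alder and Larch.
That leaves Beech, Hazel, and Juniper with no forced order relative to Fir — 3.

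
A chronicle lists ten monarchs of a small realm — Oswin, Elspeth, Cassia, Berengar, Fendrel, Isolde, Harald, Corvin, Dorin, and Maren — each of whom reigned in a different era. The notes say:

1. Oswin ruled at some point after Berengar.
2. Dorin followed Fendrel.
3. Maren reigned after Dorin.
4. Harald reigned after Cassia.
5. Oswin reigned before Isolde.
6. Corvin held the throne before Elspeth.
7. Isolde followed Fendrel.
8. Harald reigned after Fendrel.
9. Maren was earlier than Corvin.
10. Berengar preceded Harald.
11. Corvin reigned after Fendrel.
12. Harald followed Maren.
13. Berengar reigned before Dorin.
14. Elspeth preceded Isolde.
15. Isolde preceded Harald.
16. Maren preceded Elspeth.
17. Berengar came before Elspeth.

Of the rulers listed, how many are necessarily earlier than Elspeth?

Directly stated before Elspeth: Berengar, Corvin, and Maren.
Dorin reaches Elspeth via Dorin → Maren → Elspeth.
Fendrel reaches Elspeth via Fendrel → Corvin → Elspeth.
That's Berengar, Corvin, Dorin, Fendrel, and Maren — 5 in all.

5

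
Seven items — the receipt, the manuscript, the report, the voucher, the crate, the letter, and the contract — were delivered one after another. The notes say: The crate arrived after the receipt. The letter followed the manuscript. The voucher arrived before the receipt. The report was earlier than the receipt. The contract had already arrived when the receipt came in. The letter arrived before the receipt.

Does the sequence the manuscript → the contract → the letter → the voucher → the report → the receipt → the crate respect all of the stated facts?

Check each stated constraint against the proposed order — e.g. the letter is ahead of the receipt; the contract is ahead of the receipt. Every pair is in the required order; nothing is violated.

yes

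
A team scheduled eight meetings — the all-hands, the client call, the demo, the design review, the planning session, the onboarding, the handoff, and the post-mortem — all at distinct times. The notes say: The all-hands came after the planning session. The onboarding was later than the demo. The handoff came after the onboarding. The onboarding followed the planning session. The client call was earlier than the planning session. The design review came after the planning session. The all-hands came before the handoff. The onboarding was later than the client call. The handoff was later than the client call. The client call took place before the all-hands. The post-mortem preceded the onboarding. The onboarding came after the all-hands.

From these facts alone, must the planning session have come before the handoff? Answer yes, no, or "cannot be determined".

yes

Chain the constraints: the planning session → the all-hands → the handoff. Each link is directly stated, so the planning session comes before the handoff.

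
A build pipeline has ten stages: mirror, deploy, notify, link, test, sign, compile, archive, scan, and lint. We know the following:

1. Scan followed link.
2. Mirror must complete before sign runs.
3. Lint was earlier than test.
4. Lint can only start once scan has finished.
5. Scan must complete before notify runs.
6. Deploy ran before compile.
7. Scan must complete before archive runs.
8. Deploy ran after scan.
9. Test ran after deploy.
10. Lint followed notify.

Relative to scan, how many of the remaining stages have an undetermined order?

2

Forced before scan: link; forced after scan: archive, compile, deploy, lint, notify, and test.
That leaves mirror and sign with no forced order relative to scan — 2.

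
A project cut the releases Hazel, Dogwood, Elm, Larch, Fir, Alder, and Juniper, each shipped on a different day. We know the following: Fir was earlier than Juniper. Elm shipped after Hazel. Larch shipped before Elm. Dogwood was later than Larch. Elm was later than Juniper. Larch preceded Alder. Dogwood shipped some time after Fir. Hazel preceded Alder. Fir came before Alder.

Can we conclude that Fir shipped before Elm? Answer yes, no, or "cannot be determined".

Chain the constraints: Fir → Juniper → Elm. Each link is directly stated, so Fir comes before Elm.

yes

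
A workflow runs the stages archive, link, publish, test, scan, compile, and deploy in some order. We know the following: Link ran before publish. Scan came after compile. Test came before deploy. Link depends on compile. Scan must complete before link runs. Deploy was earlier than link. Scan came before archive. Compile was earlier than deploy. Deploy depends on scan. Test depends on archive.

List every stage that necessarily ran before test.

archive, compile, scan

Directly stated before test: archive.
Compile reaches test via compile → scan → archive → test.
Scan reaches test via scan → archive → test.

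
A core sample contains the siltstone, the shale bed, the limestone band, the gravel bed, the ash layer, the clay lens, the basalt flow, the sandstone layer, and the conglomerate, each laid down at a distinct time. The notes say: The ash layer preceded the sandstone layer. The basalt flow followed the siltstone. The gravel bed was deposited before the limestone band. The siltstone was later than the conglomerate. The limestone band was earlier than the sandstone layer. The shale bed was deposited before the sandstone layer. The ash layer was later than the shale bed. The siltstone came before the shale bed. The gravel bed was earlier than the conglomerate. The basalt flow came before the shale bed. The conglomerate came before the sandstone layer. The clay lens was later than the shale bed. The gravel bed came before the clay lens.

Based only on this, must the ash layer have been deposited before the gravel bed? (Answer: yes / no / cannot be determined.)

Tracing the constraints gives the gravel bed → the conglomerate → the siltstone → the shale bed → the ash layer, so the gravel bed must come before the ash layer.
That means the ash layer cannot be before the gravel bed.

no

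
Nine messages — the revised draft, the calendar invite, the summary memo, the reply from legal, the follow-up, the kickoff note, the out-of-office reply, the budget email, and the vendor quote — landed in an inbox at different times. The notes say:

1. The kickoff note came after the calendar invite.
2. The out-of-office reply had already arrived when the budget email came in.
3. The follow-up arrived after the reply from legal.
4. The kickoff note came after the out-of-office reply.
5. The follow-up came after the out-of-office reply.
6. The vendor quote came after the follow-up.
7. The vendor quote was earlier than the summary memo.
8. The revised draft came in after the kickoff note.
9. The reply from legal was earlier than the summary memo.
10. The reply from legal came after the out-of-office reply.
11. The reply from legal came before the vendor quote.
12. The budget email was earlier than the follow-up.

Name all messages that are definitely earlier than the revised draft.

the calendar invite, the kickoff note, the out-of-office reply

Directly stated before the revised draft: the kickoff note.
The calendar invite reaches the revised draft via the calendar invite → the kickoff note → the revised draft.
The out-of-office reply reaches the revised draft via the out-of-office reply → the kickoff note → the revised draft.
No chain forces the follow-up (or any of the others) ahead of the revised draft.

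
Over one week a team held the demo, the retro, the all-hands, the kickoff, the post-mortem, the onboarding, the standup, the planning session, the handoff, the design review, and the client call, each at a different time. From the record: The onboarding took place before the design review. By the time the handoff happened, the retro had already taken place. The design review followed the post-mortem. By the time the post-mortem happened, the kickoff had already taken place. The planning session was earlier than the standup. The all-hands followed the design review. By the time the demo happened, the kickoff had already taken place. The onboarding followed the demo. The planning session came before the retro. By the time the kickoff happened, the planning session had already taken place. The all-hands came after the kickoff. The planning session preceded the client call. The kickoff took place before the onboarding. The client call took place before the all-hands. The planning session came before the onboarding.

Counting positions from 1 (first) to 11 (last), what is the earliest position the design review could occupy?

The demo, the kickoff, the onboarding, the planning session, and the post-mortem must all come before the design review — 5 forced predecessors.
Nothing else is forced ahead of the design review, so its earliest slot is position 5 + 1 = 6.

6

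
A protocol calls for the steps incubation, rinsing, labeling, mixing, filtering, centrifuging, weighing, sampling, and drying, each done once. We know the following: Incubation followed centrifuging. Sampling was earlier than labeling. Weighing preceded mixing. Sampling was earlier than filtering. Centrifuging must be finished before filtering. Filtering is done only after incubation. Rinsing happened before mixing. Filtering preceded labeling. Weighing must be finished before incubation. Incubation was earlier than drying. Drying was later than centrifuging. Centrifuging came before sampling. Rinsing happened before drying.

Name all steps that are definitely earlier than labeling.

Directly stated before labeling: filtering and sampling.
Centrifuging reaches labeling via centrifuging → sampling → labeling.
Incubation reaches labeling via incubation → filtering → labeling.
Weighing reaches labeling via weighing → incubation → filtering → labeling.
No chain forces rinsing (or any of the others) ahead of labeling.

centrifuging, filtering, incubation, sampling, weighing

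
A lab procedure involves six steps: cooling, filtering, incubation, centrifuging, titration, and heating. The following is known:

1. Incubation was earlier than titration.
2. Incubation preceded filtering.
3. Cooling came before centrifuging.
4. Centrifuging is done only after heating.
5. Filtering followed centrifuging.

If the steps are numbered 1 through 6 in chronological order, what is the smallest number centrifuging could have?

3

Cooling and heating must both come before centrifuging — 2 forced predecessors.
Nothing else is forced ahead of centrifuging, so its earliest slot is position 2 + 1 = 3.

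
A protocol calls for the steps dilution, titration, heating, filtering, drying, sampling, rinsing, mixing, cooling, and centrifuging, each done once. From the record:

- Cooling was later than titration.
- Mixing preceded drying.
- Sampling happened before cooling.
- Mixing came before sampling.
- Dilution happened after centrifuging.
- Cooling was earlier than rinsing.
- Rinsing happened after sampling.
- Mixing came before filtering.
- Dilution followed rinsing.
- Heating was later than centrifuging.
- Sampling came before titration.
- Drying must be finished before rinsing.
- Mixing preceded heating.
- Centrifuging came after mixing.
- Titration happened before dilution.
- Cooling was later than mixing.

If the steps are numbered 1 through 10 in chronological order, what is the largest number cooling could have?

Cooling must come before dilution and rinsing — 2 steps forced after it.
Everything else can be placed before cooling in some valid order, so cooling can sit as late as position 10 − 2 = 8.

8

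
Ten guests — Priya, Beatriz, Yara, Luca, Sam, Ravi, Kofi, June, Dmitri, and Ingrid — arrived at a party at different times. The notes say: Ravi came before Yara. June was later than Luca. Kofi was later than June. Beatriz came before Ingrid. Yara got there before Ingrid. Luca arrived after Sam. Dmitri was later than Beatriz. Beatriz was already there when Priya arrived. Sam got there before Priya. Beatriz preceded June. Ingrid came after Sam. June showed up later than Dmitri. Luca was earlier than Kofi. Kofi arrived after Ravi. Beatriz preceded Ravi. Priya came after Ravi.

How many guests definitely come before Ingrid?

Directly stated before Ingrid: Beatriz, Sam, and Yara.
Ravi reaches Ingrid via Ravi → Yara → Ingrid.
No chain forces Kofi (or any of the others) ahead of Ingrid.
That's Beatriz, Ravi, Sam, and Yara — 4 in all.

4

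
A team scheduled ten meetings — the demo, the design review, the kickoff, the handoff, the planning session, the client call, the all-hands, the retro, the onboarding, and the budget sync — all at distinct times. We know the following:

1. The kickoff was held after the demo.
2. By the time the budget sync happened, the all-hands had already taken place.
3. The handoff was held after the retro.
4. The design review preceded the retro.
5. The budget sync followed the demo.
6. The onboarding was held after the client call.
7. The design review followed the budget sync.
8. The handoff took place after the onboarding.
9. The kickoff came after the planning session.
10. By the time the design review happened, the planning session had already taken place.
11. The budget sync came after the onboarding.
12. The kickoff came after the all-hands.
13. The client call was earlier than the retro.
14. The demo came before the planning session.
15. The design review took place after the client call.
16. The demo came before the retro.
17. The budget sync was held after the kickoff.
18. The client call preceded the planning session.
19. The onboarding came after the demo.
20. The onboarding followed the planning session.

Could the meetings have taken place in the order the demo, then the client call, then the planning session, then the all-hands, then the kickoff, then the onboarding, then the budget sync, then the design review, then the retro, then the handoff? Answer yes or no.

yes

Check each stated constraint against the proposed order — e.g. the client call is ahead of the retro; the demo is ahead of the retro. Every pair is in the required order; nothing is violated.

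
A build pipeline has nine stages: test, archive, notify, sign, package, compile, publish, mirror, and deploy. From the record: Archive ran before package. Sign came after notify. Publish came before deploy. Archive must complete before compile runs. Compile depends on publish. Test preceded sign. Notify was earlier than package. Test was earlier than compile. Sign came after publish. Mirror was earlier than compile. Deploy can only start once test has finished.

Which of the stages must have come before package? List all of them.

archive, notify

Directly stated before package: archive and notify.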